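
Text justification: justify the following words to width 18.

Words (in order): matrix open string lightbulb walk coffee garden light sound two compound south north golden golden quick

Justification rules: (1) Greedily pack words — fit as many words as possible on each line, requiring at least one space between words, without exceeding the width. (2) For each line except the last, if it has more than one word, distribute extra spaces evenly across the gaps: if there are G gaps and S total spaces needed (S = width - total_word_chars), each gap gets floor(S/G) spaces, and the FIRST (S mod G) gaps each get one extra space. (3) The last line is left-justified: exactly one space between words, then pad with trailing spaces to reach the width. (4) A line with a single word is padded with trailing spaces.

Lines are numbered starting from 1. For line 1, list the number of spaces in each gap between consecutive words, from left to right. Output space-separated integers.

Line 1: ['matrix', 'open', 'string'] (min_width=18, slack=0)
Line 2: ['lightbulb', 'walk'] (min_width=14, slack=4)
Line 3: ['coffee', 'garden'] (min_width=13, slack=5)
Line 4: ['light', 'sound', 'two'] (min_width=15, slack=3)
Line 5: ['compound', 'south'] (min_width=14, slack=4)
Line 6: ['north', 'golden'] (min_width=12, slack=6)
Line 7: ['golden', 'quick'] (min_width=12, slack=6)

Answer: 1 1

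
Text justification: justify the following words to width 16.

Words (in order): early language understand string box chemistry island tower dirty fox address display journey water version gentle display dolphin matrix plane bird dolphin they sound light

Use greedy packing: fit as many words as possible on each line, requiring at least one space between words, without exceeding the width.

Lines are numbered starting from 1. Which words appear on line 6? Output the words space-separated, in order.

Line 1: ['early', 'language'] (min_width=14, slack=2)
Line 2: ['understand'] (min_width=10, slack=6)
Line 3: ['string', 'box'] (min_width=10, slack=6)
Line 4: ['chemistry', 'island'] (min_width=16, slack=0)
Line 5: ['tower', 'dirty', 'fox'] (min_width=15, slack=1)
Line 6: ['address', 'display'] (min_width=15, slack=1)
Line 7: ['journey', 'water'] (min_width=13, slack=3)
Line 8: ['version', 'gentle'] (min_width=14, slack=2)
Line 9: ['display', 'dolphin'] (min_width=15, slack=1)
Line 10: ['matrix', 'plane'] (min_width=12, slack=4)
Line 11: ['bird', 'dolphin'] (min_width=12, slack=4)
Line 12: ['they', 'sound', 'light'] (min_width=16, slack=0)

Answer: address display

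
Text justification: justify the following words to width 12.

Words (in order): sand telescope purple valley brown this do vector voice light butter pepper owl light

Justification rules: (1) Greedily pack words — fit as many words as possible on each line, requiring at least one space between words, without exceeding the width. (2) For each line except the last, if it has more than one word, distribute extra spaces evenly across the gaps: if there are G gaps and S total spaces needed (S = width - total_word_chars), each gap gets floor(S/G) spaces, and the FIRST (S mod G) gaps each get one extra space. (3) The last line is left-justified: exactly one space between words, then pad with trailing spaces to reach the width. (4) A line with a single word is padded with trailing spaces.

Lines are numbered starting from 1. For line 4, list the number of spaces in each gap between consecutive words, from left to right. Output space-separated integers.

Answer: 1

Derivation:
Line 1: ['sand'] (min_width=4, slack=8)
Line 2: ['telescope'] (min_width=9, slack=3)
Line 3: ['purple'] (min_width=6, slack=6)
Line 4: ['valley', 'brown'] (min_width=12, slack=0)
Line 5: ['this', 'do'] (min_width=7, slack=5)
Line 6: ['vector', 'voice'] (min_width=12, slack=0)
Line 7: ['light', 'butter'] (min_width=12, slack=0)
Line 8: ['pepper', 'owl'] (min_width=10, slack=2)
Line 9: ['light'] (min_width=5, slack=7)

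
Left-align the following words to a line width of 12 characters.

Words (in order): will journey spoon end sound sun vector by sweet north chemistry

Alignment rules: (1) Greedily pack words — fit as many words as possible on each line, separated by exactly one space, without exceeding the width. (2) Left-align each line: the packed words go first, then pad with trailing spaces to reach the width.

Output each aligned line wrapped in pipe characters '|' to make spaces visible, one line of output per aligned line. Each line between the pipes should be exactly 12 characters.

Line 1: ['will', 'journey'] (min_width=12, slack=0)
Line 2: ['spoon', 'end'] (min_width=9, slack=3)
Line 3: ['sound', 'sun'] (min_width=9, slack=3)
Line 4: ['vector', 'by'] (min_width=9, slack=3)
Line 5: ['sweet', 'north'] (min_width=11, slack=1)
Line 6: ['chemistry'] (min_width=9, slack=3)

Answer: |will journey|
|spoon end   |
|sound sun   |
|vector by   |
|sweet north |
|chemistry   |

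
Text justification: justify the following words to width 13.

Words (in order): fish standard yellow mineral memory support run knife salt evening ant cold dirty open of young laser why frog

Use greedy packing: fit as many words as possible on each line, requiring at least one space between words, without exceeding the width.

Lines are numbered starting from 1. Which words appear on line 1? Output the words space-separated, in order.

Line 1: ['fish', 'standard'] (min_width=13, slack=0)
Line 2: ['yellow'] (min_width=6, slack=7)
Line 3: ['mineral'] (min_width=7, slack=6)
Line 4: ['memory'] (min_width=6, slack=7)
Line 5: ['support', 'run'] (min_width=11, slack=2)
Line 6: ['knife', 'salt'] (min_width=10, slack=3)
Line 7: ['evening', 'ant'] (min_width=11, slack=2)
Line 8: ['cold', 'dirty'] (min_width=10, slack=3)
Line 9: ['open', 'of', 'young'] (min_width=13, slack=0)
Line 10: ['laser', 'why'] (min_width=9, slack=4)
Line 11: ['frog'] (min_width=4, slack=9)

Answer: fish standard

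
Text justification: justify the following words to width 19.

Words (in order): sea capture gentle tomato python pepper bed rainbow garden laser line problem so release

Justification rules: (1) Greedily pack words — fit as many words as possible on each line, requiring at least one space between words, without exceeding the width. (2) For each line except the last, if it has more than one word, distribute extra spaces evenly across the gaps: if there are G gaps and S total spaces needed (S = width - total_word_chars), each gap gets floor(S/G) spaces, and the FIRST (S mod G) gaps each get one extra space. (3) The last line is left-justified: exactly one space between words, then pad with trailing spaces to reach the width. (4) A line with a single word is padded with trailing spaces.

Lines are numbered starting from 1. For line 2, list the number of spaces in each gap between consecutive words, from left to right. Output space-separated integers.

Line 1: ['sea', 'capture', 'gentle'] (min_width=18, slack=1)
Line 2: ['tomato', 'python'] (min_width=13, slack=6)
Line 3: ['pepper', 'bed', 'rainbow'] (min_width=18, slack=1)
Line 4: ['garden', 'laser', 'line'] (min_width=17, slack=2)
Line 5: ['problem', 'so', 'release'] (min_width=18, slack=1)

Answer: 7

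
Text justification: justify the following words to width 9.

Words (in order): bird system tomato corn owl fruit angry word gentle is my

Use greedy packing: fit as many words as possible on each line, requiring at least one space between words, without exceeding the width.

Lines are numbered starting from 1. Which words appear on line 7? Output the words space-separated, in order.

Answer: word

Derivation:
Line 1: ['bird'] (min_width=4, slack=5)
Line 2: ['system'] (min_width=6, slack=3)
Line 3: ['tomato'] (min_width=6, slack=3)
Line 4: ['corn', 'owl'] (min_width=8, slack=1)
Line 5: ['fruit'] (min_width=5, slack=4)
Line 6: ['angry'] (min_width=5, slack=4)
Line 7: ['word'] (min_width=4, slack=5)
Line 8: ['gentle', 'is'] (min_width=9, slack=0)
Line 9: ['my'] (min_width=2, slack=7)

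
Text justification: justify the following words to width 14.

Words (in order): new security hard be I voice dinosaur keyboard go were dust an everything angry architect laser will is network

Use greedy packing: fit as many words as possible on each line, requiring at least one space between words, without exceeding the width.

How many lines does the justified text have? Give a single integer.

Line 1: ['new', 'security'] (min_width=12, slack=2)
Line 2: ['hard', 'be', 'I'] (min_width=9, slack=5)
Line 3: ['voice', 'dinosaur'] (min_width=14, slack=0)
Line 4: ['keyboard', 'go'] (min_width=11, slack=3)
Line 5: ['were', 'dust', 'an'] (min_width=12, slack=2)
Line 6: ['everything'] (min_width=10, slack=4)
Line 7: ['angry'] (min_width=5, slack=9)
Line 8: ['architect'] (min_width=9, slack=5)
Line 9: ['laser', 'will', 'is'] (min_width=13, slack=1)
Line 10: ['network'] (min_width=7, slack=7)
Total lines: 10

Answer: 10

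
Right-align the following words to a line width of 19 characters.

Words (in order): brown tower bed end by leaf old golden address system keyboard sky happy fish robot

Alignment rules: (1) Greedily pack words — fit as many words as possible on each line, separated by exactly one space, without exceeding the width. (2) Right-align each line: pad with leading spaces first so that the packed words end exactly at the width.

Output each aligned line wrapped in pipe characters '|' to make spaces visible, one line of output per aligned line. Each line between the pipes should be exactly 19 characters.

Answer: |brown tower bed end|
| by leaf old golden|
|     address system|
| keyboard sky happy|
|         fish robot|

Derivation:
Line 1: ['brown', 'tower', 'bed', 'end'] (min_width=19, slack=0)
Line 2: ['by', 'leaf', 'old', 'golden'] (min_width=18, slack=1)
Line 3: ['address', 'system'] (min_width=14, slack=5)
Line 4: ['keyboard', 'sky', 'happy'] (min_width=18, slack=1)
Line 5: ['fish', 'robot'] (min_width=10, slack=9)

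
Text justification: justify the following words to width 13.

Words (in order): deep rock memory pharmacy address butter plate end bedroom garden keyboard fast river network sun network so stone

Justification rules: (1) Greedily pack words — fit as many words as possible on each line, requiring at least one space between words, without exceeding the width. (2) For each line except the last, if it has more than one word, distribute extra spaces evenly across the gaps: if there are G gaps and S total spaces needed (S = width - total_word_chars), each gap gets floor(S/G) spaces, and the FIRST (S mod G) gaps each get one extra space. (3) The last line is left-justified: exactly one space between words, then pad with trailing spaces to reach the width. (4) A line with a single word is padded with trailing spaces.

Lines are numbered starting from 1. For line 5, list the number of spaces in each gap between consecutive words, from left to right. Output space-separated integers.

Line 1: ['deep', 'rock'] (min_width=9, slack=4)
Line 2: ['memory'] (min_width=6, slack=7)
Line 3: ['pharmacy'] (min_width=8, slack=5)
Line 4: ['address'] (min_width=7, slack=6)
Line 5: ['butter', 'plate'] (min_width=12, slack=1)
Line 6: ['end', 'bedroom'] (min_width=11, slack=2)
Line 7: ['garden'] (min_width=6, slack=7)
Line 8: ['keyboard', 'fast'] (min_width=13, slack=0)
Line 9: ['river', 'network'] (min_width=13, slack=0)
Line 10: ['sun', 'network'] (min_width=11, slack=2)
Line 11: ['so', 'stone'] (min_width=8, slack=5)

Answer: 2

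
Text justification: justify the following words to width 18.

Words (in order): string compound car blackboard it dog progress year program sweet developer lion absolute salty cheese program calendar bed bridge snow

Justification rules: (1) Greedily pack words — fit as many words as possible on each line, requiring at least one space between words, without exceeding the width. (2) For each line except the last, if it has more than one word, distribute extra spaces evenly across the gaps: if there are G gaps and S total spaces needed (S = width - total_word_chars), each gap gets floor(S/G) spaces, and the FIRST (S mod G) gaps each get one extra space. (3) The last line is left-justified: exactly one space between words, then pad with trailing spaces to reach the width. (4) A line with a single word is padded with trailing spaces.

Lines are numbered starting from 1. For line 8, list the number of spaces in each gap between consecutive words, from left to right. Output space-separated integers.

Line 1: ['string', 'compound'] (min_width=15, slack=3)
Line 2: ['car', 'blackboard', 'it'] (min_width=17, slack=1)
Line 3: ['dog', 'progress', 'year'] (min_width=17, slack=1)
Line 4: ['program', 'sweet'] (min_width=13, slack=5)
Line 5: ['developer', 'lion'] (min_width=14, slack=4)
Line 6: ['absolute', 'salty'] (min_width=14, slack=4)
Line 7: ['cheese', 'program'] (min_width=14, slack=4)
Line 8: ['calendar', 'bed'] (min_width=12, slack=6)
Line 9: ['bridge', 'snow'] (min_width=11, slack=7)

Answer: 7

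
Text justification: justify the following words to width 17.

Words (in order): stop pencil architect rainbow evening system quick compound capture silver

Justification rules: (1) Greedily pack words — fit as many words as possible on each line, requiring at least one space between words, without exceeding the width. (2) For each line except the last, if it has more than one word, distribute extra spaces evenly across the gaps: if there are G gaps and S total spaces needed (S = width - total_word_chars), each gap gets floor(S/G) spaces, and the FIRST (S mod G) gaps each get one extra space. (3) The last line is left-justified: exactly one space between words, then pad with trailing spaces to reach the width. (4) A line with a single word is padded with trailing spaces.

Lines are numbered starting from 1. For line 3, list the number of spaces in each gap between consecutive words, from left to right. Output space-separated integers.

Line 1: ['stop', 'pencil'] (min_width=11, slack=6)
Line 2: ['architect', 'rainbow'] (min_width=17, slack=0)
Line 3: ['evening', 'system'] (min_width=14, slack=3)
Line 4: ['quick', 'compound'] (min_width=14, slack=3)
Line 5: ['capture', 'silver'] (min_width=14, slack=3)

Answer: 4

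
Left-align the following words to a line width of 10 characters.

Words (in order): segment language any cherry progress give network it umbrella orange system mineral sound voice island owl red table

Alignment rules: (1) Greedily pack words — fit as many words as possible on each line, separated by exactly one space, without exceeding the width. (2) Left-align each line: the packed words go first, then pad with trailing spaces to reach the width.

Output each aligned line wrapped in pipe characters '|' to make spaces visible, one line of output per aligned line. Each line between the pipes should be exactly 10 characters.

Line 1: ['segment'] (min_width=7, slack=3)
Line 2: ['language'] (min_width=8, slack=2)
Line 3: ['any', 'cherry'] (min_width=10, slack=0)
Line 4: ['progress'] (min_width=8, slack=2)
Line 5: ['give'] (min_width=4, slack=6)
Line 6: ['network', 'it'] (min_width=10, slack=0)
Line 7: ['umbrella'] (min_width=8, slack=2)
Line 8: ['orange'] (min_width=6, slack=4)
Line 9: ['system'] (min_width=6, slack=4)
Line 10: ['mineral'] (min_width=7, slack=3)
Line 11: ['sound'] (min_width=5, slack=5)
Line 12: ['voice'] (min_width=5, slack=5)
Line 13: ['island', 'owl'] (min_width=10, slack=0)
Line 14: ['red', 'table'] (min_width=9, slack=1)

Answer: |segment   |
|language  |
|any cherry|
|progress  |
|give      |
|network it|
|umbrella  |
|orange    |
|system    |
|mineral   |
|sound     |
|voice     |
|island owl|
|red table |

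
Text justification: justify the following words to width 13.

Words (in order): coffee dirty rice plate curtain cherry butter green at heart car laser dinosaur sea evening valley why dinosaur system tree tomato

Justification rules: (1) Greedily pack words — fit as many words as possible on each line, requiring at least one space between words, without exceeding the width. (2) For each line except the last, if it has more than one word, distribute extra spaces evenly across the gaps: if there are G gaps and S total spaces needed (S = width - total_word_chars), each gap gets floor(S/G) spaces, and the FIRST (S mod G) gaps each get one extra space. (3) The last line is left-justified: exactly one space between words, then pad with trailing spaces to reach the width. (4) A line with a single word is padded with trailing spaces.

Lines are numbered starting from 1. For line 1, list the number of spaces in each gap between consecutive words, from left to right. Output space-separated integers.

Answer: 2

Derivation:
Line 1: ['coffee', 'dirty'] (min_width=12, slack=1)
Line 2: ['rice', 'plate'] (min_width=10, slack=3)
Line 3: ['curtain'] (min_width=7, slack=6)
Line 4: ['cherry', 'butter'] (min_width=13, slack=0)
Line 5: ['green', 'at'] (min_width=8, slack=5)
Line 6: ['heart', 'car'] (min_width=9, slack=4)
Line 7: ['laser'] (min_width=5, slack=8)
Line 8: ['dinosaur', 'sea'] (min_width=12, slack=1)
Line 9: ['evening'] (min_width=7, slack=6)
Line 10: ['valley', 'why'] (min_width=10, slack=3)
Line 11: ['dinosaur'] (min_width=8, slack=5)
Line 12: ['system', 'tree'] (min_width=11, slack=2)
Line 13: ['tomato'] (min_width=6, slack=7)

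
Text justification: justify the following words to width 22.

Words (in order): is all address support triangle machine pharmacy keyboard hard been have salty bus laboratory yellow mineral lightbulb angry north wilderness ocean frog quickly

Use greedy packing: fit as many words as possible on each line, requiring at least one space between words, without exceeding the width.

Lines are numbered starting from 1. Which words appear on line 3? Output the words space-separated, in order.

Line 1: ['is', 'all', 'address', 'support'] (min_width=22, slack=0)
Line 2: ['triangle', 'machine'] (min_width=16, slack=6)
Line 3: ['pharmacy', 'keyboard', 'hard'] (min_width=22, slack=0)
Line 4: ['been', 'have', 'salty', 'bus'] (min_width=19, slack=3)
Line 5: ['laboratory', 'yellow'] (min_width=17, slack=5)
Line 6: ['mineral', 'lightbulb'] (min_width=17, slack=5)
Line 7: ['angry', 'north', 'wilderness'] (min_width=22, slack=0)
Line 8: ['ocean', 'frog', 'quickly'] (min_width=18, slack=4)

Answer: pharmacy keyboard hard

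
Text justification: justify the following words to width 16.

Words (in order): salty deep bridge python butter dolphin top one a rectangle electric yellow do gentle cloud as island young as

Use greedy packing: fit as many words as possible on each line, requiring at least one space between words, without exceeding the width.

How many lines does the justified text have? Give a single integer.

Line 1: ['salty', 'deep'] (min_width=10, slack=6)
Line 2: ['bridge', 'python'] (min_width=13, slack=3)
Line 3: ['butter', 'dolphin'] (min_width=14, slack=2)
Line 4: ['top', 'one', 'a'] (min_width=9, slack=7)
Line 5: ['rectangle'] (min_width=9, slack=7)
Line 6: ['electric', 'yellow'] (min_width=15, slack=1)
Line 7: ['do', 'gentle', 'cloud'] (min_width=15, slack=1)
Line 8: ['as', 'island', 'young'] (min_width=15, slack=1)
Line 9: ['as'] (min_width=2, slack=14)
Total lines: 9

Answer: 9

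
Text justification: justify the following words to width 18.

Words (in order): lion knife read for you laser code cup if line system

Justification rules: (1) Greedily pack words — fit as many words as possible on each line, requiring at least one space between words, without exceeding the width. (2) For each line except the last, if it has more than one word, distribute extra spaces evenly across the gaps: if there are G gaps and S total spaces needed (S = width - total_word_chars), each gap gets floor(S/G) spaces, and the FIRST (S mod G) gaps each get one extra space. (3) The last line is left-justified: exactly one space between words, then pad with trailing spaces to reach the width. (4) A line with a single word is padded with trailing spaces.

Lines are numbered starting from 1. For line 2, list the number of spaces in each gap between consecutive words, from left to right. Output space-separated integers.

Line 1: ['lion', 'knife', 'read'] (min_width=15, slack=3)
Line 2: ['for', 'you', 'laser', 'code'] (min_width=18, slack=0)
Line 3: ['cup', 'if', 'line', 'system'] (min_width=18, slack=0)

Answer: 1 1 1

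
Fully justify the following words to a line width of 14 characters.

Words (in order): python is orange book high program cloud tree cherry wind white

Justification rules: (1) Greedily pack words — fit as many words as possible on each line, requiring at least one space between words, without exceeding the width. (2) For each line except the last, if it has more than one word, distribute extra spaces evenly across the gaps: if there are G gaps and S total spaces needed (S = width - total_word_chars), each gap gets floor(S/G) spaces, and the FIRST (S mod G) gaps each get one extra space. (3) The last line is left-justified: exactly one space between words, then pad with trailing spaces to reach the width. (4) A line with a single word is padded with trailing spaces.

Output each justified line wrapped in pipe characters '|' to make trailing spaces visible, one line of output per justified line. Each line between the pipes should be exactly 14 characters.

Answer: |python      is|
|orange    book|
|high   program|
|cloud     tree|
|cherry    wind|
|white         |

Derivation:
Line 1: ['python', 'is'] (min_width=9, slack=5)
Line 2: ['orange', 'book'] (min_width=11, slack=3)
Line 3: ['high', 'program'] (min_width=12, slack=2)
Line 4: ['cloud', 'tree'] (min_width=10, slack=4)
Line 5: ['cherry', 'wind'] (min_width=11, slack=3)
Line 6: ['white'] (min_width=5, slack=9)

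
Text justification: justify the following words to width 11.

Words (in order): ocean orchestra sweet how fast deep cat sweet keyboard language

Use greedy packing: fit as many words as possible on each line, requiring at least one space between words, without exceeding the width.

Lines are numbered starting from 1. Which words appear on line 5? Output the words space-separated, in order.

Answer: cat sweet

Derivation:
Line 1: ['ocean'] (min_width=5, slack=6)
Line 2: ['orchestra'] (min_width=9, slack=2)
Line 3: ['sweet', 'how'] (min_width=9, slack=2)
Line 4: ['fast', 'deep'] (min_width=9, slack=2)
Line 5: ['cat', 'sweet'] (min_width=9, slack=2)
Line 6: ['keyboard'] (min_width=8, slack=3)
Line 7: ['language'] (min_width=8, slack=3)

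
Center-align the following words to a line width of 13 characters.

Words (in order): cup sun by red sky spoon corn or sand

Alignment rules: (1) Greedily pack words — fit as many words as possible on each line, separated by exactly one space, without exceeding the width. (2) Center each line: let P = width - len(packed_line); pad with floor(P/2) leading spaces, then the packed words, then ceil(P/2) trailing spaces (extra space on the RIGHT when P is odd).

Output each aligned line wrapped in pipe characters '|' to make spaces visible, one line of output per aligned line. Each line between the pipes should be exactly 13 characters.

Line 1: ['cup', 'sun', 'by'] (min_width=10, slack=3)
Line 2: ['red', 'sky', 'spoon'] (min_width=13, slack=0)
Line 3: ['corn', 'or', 'sand'] (min_width=12, slack=1)

Answer: | cup sun by  |
|red sky spoon|
|corn or sand |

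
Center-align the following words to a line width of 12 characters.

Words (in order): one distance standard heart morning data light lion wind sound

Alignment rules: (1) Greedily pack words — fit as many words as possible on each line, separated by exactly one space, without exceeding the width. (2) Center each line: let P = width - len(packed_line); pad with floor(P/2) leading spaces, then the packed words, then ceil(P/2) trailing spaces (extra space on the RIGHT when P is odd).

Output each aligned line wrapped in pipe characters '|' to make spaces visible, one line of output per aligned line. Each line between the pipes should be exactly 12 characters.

Line 1: ['one', 'distance'] (min_width=12, slack=0)
Line 2: ['standard'] (min_width=8, slack=4)
Line 3: ['heart'] (min_width=5, slack=7)
Line 4: ['morning', 'data'] (min_width=12, slack=0)
Line 5: ['light', 'lion'] (min_width=10, slack=2)
Line 6: ['wind', 'sound'] (min_width=10, slack=2)

Answer: |one distance|
|  standard  |
|   heart    |
|morning data|
| light lion |
| wind sound |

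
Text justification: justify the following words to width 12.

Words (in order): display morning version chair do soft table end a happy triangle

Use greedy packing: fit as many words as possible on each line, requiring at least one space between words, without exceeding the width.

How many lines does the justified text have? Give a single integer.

Line 1: ['display'] (min_width=7, slack=5)
Line 2: ['morning'] (min_width=7, slack=5)
Line 3: ['version'] (min_width=7, slack=5)
Line 4: ['chair', 'do'] (min_width=8, slack=4)
Line 5: ['soft', 'table'] (min_width=10, slack=2)
Line 6: ['end', 'a', 'happy'] (min_width=11, slack=1)
Line 7: ['triangle'] (min_width=8, slack=4)
Total lines: 7

Answer: 7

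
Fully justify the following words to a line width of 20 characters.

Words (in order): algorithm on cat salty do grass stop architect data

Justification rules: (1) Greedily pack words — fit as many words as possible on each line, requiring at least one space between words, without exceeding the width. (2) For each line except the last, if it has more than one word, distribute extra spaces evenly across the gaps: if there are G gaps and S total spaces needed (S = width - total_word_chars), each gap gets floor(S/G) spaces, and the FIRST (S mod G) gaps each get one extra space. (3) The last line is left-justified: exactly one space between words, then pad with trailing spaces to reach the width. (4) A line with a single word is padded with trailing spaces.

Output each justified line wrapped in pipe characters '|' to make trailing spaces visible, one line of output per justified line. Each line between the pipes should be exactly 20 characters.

Line 1: ['algorithm', 'on', 'cat'] (min_width=16, slack=4)
Line 2: ['salty', 'do', 'grass', 'stop'] (min_width=19, slack=1)
Line 3: ['architect', 'data'] (min_width=14, slack=6)

Answer: |algorithm   on   cat|
|salty  do grass stop|
|architect data      |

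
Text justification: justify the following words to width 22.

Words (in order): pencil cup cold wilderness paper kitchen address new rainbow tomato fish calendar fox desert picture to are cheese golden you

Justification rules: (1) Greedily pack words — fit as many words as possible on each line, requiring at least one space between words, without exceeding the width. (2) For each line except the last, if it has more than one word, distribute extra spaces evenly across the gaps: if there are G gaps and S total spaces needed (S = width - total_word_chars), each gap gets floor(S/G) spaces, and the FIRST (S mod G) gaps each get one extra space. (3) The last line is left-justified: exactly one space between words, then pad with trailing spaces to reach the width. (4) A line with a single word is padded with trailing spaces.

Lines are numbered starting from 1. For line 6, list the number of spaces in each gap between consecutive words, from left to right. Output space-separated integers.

Line 1: ['pencil', 'cup', 'cold'] (min_width=15, slack=7)
Line 2: ['wilderness', 'paper'] (min_width=16, slack=6)
Line 3: ['kitchen', 'address', 'new'] (min_width=19, slack=3)
Line 4: ['rainbow', 'tomato', 'fish'] (min_width=19, slack=3)
Line 5: ['calendar', 'fox', 'desert'] (min_width=19, slack=3)
Line 6: ['picture', 'to', 'are', 'cheese'] (min_width=21, slack=1)
Line 7: ['golden', 'you'] (min_width=10, slack=12)

Answer: 2 1 1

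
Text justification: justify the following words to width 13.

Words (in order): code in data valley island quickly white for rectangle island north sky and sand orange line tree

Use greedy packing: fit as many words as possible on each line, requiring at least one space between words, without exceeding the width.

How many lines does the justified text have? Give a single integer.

Line 1: ['code', 'in', 'data'] (min_width=12, slack=1)
Line 2: ['valley', 'island'] (min_width=13, slack=0)
Line 3: ['quickly', 'white'] (min_width=13, slack=0)
Line 4: ['for', 'rectangle'] (min_width=13, slack=0)
Line 5: ['island', 'north'] (min_width=12, slack=1)
Line 6: ['sky', 'and', 'sand'] (min_width=12, slack=1)
Line 7: ['orange', 'line'] (min_width=11, slack=2)
Line 8: ['tree'] (min_width=4, slack=9)
Total lines: 8

Answer: 8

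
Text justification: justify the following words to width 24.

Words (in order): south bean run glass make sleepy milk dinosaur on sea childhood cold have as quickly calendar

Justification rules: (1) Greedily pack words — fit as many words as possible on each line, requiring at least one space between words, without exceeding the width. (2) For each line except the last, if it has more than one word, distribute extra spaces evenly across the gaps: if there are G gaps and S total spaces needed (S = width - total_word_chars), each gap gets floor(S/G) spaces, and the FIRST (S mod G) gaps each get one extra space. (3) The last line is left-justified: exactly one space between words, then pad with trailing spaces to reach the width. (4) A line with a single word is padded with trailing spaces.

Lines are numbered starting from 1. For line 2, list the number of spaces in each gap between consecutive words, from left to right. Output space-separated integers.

Line 1: ['south', 'bean', 'run', 'glass'] (min_width=20, slack=4)
Line 2: ['make', 'sleepy', 'milk'] (min_width=16, slack=8)
Line 3: ['dinosaur', 'on', 'sea'] (min_width=15, slack=9)
Line 4: ['childhood', 'cold', 'have', 'as'] (min_width=22, slack=2)
Line 5: ['quickly', 'calendar'] (min_width=16, slack=8)

Answer: 5 5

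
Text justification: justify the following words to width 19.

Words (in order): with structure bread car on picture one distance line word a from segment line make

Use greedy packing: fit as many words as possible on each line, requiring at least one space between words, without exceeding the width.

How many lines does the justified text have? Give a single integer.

Line 1: ['with', 'structure'] (min_width=14, slack=5)
Line 2: ['bread', 'car', 'on'] (min_width=12, slack=7)
Line 3: ['picture', 'one'] (min_width=11, slack=8)
Line 4: ['distance', 'line', 'word'] (min_width=18, slack=1)
Line 5: ['a', 'from', 'segment', 'line'] (min_width=19, slack=0)
Line 6: ['make'] (min_width=4, slack=15)
Total lines: 6

Answer: 6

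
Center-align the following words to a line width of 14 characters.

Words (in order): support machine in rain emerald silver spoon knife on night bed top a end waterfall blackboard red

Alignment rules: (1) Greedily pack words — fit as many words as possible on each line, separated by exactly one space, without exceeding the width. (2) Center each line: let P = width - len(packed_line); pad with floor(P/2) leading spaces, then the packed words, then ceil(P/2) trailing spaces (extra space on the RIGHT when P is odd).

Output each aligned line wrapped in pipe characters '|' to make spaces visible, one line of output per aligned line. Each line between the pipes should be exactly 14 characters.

Answer: |   support    |
|  machine in  |
| rain emerald |
| silver spoon |
|knife on night|
|bed top a end |
|  waterfall   |
|blackboard red|

Derivation:
Line 1: ['support'] (min_width=7, slack=7)
Line 2: ['machine', 'in'] (min_width=10, slack=4)
Line 3: ['rain', 'emerald'] (min_width=12, slack=2)
Line 4: ['silver', 'spoon'] (min_width=12, slack=2)
Line 5: ['knife', 'on', 'night'] (min_width=14, slack=0)
Line 6: ['bed', 'top', 'a', 'end'] (min_width=13, slack=1)
Line 7: ['waterfall'] (min_width=9, slack=5)
Line 8: ['blackboard', 'red'] (min_width=14, slack=0)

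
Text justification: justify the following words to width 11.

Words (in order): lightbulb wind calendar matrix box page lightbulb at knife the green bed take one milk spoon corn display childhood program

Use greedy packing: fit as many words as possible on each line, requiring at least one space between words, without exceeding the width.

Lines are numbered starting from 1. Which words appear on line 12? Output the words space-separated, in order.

Line 1: ['lightbulb'] (min_width=9, slack=2)
Line 2: ['wind'] (min_width=4, slack=7)
Line 3: ['calendar'] (min_width=8, slack=3)
Line 4: ['matrix', 'box'] (min_width=10, slack=1)
Line 5: ['page'] (min_width=4, slack=7)
Line 6: ['lightbulb'] (min_width=9, slack=2)
Line 7: ['at', 'knife'] (min_width=8, slack=3)
Line 8: ['the', 'green'] (min_width=9, slack=2)
Line 9: ['bed', 'take'] (min_width=8, slack=3)
Line 10: ['one', 'milk'] (min_width=8, slack=3)
Line 11: ['spoon', 'corn'] (min_width=10, slack=1)
Line 12: ['display'] (min_width=7, slack=4)
Line 13: ['childhood'] (min_width=9, slack=2)
Line 14: ['program'] (min_width=7, slack=4)

Answer: display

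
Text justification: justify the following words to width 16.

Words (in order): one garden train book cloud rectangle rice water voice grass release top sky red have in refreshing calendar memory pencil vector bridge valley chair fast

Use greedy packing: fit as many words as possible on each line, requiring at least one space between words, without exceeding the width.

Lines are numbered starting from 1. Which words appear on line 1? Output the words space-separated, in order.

Answer: one garden train

Derivation:
Line 1: ['one', 'garden', 'train'] (min_width=16, slack=0)
Line 2: ['book', 'cloud'] (min_width=10, slack=6)
Line 3: ['rectangle', 'rice'] (min_width=14, slack=2)
Line 4: ['water', 'voice'] (min_width=11, slack=5)
Line 5: ['grass', 'release'] (min_width=13, slack=3)
Line 6: ['top', 'sky', 'red', 'have'] (min_width=16, slack=0)
Line 7: ['in', 'refreshing'] (min_width=13, slack=3)
Line 8: ['calendar', 'memory'] (min_width=15, slack=1)
Line 9: ['pencil', 'vector'] (min_width=13, slack=3)
Line 10: ['bridge', 'valley'] (min_width=13, slack=3)
Line 11: ['chair', 'fast'] (min_width=10, slack=6)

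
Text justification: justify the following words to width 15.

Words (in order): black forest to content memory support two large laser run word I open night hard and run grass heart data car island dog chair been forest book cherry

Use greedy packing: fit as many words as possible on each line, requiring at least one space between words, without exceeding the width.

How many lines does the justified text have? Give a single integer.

Answer: 11

Derivation:
Line 1: ['black', 'forest', 'to'] (min_width=15, slack=0)
Line 2: ['content', 'memory'] (min_width=14, slack=1)
Line 3: ['support', 'two'] (min_width=11, slack=4)
Line 4: ['large', 'laser', 'run'] (min_width=15, slack=0)
Line 5: ['word', 'I', 'open'] (min_width=11, slack=4)
Line 6: ['night', 'hard', 'and'] (min_width=14, slack=1)
Line 7: ['run', 'grass', 'heart'] (min_width=15, slack=0)
Line 8: ['data', 'car', 'island'] (min_width=15, slack=0)
Line 9: ['dog', 'chair', 'been'] (min_width=14, slack=1)
Line 10: ['forest', 'book'] (min_width=11, slack=4)
Line 11: ['cherry'] (min_width=6, slack=9)
Total lines: 11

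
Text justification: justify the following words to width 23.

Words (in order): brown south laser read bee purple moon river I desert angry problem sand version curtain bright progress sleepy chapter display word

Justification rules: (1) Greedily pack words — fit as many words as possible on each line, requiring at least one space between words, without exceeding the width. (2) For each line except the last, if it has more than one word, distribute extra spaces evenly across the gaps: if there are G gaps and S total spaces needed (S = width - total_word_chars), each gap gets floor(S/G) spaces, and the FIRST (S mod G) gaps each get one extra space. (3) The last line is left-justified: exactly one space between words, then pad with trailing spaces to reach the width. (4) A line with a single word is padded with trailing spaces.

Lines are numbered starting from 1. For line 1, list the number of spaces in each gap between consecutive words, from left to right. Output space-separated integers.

Line 1: ['brown', 'south', 'laser', 'read'] (min_width=22, slack=1)
Line 2: ['bee', 'purple', 'moon', 'river', 'I'] (min_width=23, slack=0)
Line 3: ['desert', 'angry', 'problem'] (min_width=20, slack=3)
Line 4: ['sand', 'version', 'curtain'] (min_width=20, slack=3)
Line 5: ['bright', 'progress', 'sleepy'] (min_width=22, slack=1)
Line 6: ['chapter', 'display', 'word'] (min_width=20, slack=3)

Answer: 2 1 1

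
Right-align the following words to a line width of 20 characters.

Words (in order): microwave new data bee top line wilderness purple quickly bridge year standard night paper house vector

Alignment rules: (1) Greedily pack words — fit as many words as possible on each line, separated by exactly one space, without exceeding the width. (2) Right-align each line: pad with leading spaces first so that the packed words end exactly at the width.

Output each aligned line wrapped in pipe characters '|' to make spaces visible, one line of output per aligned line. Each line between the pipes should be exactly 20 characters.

Answer: |  microwave new data|
|        bee top line|
|   wilderness purple|
| quickly bridge year|
|standard night paper|
|        house vector|

Derivation:
Line 1: ['microwave', 'new', 'data'] (min_width=18, slack=2)
Line 2: ['bee', 'top', 'line'] (min_width=12, slack=8)
Line 3: ['wilderness', 'purple'] (min_width=17, slack=3)
Line 4: ['quickly', 'bridge', 'year'] (min_width=19, slack=1)
Line 5: ['standard', 'night', 'paper'] (min_width=20, slack=0)
Line 6: ['house', 'vector'] (min_width=12, slack=8)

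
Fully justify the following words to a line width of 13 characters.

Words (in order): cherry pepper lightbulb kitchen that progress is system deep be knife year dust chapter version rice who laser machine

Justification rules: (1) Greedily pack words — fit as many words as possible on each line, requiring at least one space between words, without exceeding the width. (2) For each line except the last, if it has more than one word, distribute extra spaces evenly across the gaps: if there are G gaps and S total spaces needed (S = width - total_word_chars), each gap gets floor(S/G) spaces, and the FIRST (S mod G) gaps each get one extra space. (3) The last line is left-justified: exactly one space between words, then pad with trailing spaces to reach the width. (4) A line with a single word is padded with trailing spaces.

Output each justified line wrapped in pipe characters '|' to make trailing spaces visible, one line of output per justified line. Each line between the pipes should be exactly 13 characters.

Line 1: ['cherry', 'pepper'] (min_width=13, slack=0)
Line 2: ['lightbulb'] (min_width=9, slack=4)
Line 3: ['kitchen', 'that'] (min_width=12, slack=1)
Line 4: ['progress', 'is'] (min_width=11, slack=2)
Line 5: ['system', 'deep'] (min_width=11, slack=2)
Line 6: ['be', 'knife', 'year'] (min_width=13, slack=0)
Line 7: ['dust', 'chapter'] (min_width=12, slack=1)
Line 8: ['version', 'rice'] (min_width=12, slack=1)
Line 9: ['who', 'laser'] (min_width=9, slack=4)
Line 10: ['machine'] (min_width=7, slack=6)

Answer: |cherry pepper|
|lightbulb    |
|kitchen  that|
|progress   is|
|system   deep|
|be knife year|
|dust  chapter|
|version  rice|
|who     laser|
|machine      |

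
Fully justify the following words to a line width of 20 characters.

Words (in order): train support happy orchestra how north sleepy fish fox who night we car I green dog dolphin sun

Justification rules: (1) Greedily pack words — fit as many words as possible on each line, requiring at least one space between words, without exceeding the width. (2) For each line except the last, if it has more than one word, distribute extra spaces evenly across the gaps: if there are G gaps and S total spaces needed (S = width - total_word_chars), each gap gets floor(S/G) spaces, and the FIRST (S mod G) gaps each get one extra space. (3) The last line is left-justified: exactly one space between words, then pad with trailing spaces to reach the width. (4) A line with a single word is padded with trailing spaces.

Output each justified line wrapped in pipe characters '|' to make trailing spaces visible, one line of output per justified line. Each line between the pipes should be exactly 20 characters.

Answer: |train  support happy|
|orchestra  how north|
|sleepy  fish fox who|
|night we car I green|
|dog dolphin sun     |

Derivation:
Line 1: ['train', 'support', 'happy'] (min_width=19, slack=1)
Line 2: ['orchestra', 'how', 'north'] (min_width=19, slack=1)
Line 3: ['sleepy', 'fish', 'fox', 'who'] (min_width=19, slack=1)
Line 4: ['night', 'we', 'car', 'I', 'green'] (min_width=20, slack=0)
Line 5: ['dog', 'dolphin', 'sun'] (min_width=15, slack=5)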